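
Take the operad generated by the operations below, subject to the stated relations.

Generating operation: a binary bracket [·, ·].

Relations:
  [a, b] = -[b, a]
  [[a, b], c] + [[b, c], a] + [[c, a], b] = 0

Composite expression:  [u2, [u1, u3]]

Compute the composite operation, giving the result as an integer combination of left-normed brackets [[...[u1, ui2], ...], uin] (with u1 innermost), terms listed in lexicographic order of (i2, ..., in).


-[[u1, u3], u2]

Expand each bracket as ab - ba; the u1-initial words give the coefficients.
Composite bracket: [u2, [u1, u3]]
Applying ab - ba throughout gives 4 signed words (2^2 = 4).
Keep just the words that open with u1:
  word u1u3u2 has sign -1, contributing -[[u1, u3], u2]


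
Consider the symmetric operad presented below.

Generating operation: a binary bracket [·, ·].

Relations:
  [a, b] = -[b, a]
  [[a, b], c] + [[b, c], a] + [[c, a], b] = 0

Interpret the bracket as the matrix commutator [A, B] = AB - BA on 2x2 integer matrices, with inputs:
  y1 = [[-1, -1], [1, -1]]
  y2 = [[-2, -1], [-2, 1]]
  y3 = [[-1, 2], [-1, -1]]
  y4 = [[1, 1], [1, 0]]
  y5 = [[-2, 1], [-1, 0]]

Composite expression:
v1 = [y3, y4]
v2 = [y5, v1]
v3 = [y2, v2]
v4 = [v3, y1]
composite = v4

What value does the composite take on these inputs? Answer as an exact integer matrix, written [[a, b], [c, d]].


[[-12, -8], [-8, 12]]

[y3, y4] = [[3, -2], [-1, -3]]
[y5, [y3, y4]] = [[-3, -2], [-8, 3]]
[y2, [y5, [y3, y4]]] = [[4, 0], [-12, -4]]
[[y2, [y5, [y3, y4]]], y1] = [[-12, -8], [-8, 12]]


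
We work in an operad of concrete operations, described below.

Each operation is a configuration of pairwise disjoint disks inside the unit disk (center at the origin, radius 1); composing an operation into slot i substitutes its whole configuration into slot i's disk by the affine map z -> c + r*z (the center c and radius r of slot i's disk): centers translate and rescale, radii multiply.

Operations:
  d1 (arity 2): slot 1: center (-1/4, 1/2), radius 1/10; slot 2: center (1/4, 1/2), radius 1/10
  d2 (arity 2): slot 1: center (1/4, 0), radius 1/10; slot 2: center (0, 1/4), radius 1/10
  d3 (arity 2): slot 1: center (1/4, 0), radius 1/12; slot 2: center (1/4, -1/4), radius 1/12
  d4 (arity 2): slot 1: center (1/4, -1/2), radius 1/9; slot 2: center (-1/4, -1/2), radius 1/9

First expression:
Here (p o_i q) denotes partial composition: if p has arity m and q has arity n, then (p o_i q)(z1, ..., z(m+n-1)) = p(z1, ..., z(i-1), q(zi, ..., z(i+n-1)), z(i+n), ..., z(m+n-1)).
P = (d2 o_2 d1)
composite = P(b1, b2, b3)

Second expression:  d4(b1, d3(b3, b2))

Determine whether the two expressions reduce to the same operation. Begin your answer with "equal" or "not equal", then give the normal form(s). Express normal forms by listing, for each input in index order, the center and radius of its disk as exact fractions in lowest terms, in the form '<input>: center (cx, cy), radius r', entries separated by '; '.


not equal: they reduce to b1: center (1/4, 0), radius 1/10; b2: center (-1/40, 3/10), radius 1/100; b3: center (1/40, 3/10), radius 1/100 and b1: center (1/4, -1/2), radius 1/9; b2: center (-2/9, -19/36), radius 1/108; b3: center (-2/9, -1/2), radius 1/108

The first expression reduces to b1: center (1/4, 0), radius 1/10; b2: center (-1/40, 3/10), radius 1/100; b3: center (1/40, 3/10), radius 1/100
The second expression reduces to b1: center (1/4, -1/2), radius 1/9; b2: center (-2/9, -19/36), radius 1/108; b3: center (-2/9, -1/2), radius 1/108
No match — not equal.


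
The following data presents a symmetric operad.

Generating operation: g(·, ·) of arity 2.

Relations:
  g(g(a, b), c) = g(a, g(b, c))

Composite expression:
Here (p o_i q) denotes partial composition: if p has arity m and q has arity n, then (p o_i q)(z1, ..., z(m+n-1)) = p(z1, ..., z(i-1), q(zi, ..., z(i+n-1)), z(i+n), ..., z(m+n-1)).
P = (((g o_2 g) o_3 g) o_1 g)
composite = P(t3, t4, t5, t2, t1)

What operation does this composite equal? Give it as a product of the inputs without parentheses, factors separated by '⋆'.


t3 ⋆ t4 ⋆ t5 ⋆ t2 ⋆ t1


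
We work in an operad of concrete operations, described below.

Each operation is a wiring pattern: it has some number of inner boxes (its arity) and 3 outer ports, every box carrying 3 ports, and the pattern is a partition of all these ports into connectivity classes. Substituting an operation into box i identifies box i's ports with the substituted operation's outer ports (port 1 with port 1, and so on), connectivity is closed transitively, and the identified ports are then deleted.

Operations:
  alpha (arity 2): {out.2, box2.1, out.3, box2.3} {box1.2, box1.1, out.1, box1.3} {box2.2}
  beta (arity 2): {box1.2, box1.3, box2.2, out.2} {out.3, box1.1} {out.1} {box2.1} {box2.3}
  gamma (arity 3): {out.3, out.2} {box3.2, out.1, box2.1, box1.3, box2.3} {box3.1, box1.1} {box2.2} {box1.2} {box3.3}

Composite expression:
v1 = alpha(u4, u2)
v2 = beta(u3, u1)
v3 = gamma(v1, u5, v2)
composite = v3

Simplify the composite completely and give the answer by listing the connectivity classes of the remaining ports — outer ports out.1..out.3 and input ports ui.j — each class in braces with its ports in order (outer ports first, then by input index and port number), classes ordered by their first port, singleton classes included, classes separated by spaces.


{out.1, u1.2, u2.1, u2.3, u3.2, u3.3, u5.1, u5.3} {out.2, out.3} {u1.1} {u1.3} {u2.2} {u3.1} {u4.1, u4.2, u4.3} {u5.2}

Reachability decides: close wires over gamma-identified ports.
through alpha, on inputs (u4, u2): {out.1, u4.1, u4.2, u4.3} {out.2, out.3, u2.1, u2.3} {u2.2} (out.j = stage outer ports)
through beta, on inputs (u3, u1): {out.1} {out.2, u1.2, u3.2, u3.3} {out.3, u3.1} {u1.1} {u1.3} (out.j = stage outer ports)
through gamma, on inputs (u4, u2, u5, u3, u1): {out.1, u1.2, u2.1, u2.3, u3.2, u3.3, u5.1, u5.3} {out.2, out.3} {u1.1} {u1.3} {u2.2} {u3.1} {u4.1, u4.2, u4.3} {u5.2} (out.j = stage outer ports)


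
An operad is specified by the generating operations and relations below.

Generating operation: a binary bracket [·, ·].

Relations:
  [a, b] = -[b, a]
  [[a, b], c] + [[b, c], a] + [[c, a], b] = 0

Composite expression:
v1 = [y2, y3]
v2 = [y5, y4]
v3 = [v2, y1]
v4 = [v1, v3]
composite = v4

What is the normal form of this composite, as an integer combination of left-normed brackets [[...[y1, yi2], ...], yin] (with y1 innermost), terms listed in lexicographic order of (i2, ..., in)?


Left-normed coefficients sit on the y1-initial expansion words.
Composite bracket: [[y2, y3], [[y5, y4], y1]]
Under [a, b] = ab - ba we get 16 signed associative words (2^4 = 16).
Collect the words opening with y1:
  from y1y4y5y2y3, sign -1: term -[[[[y1, y4], y5], y2], y3]
  from y1y4y5y3y2, sign +1: term +[[[[y1, y4], y5], y3], y2]
  from y1y5y4y2y3, sign +1: term +[[[[y1, y5], y4], y2], y3]
  from y1y5y4y3y2, sign -1: term -[[[[y1, y5], y4], y3], y2]

-[[[[y1, y4], y5], y2], y3] + [[[[y1, y4], y5], y3], y2] + [[[[y1, y5], y4], y2], y3] - [[[[y1, y5], y4], y3], y2]


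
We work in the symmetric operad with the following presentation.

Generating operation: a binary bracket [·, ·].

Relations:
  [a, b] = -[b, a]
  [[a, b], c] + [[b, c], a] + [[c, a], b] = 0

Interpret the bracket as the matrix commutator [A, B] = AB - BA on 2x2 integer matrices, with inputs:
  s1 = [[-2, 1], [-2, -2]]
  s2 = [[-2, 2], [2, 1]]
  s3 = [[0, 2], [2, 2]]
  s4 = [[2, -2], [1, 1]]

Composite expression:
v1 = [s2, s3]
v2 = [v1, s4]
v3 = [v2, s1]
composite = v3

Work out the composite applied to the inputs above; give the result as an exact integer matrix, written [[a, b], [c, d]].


[[-6, 4], [8, 6]]

[s2, s3] = [[0, -2], [2, 0]]
[[s2, s3], s4] = [[2, 2], [2, -2]]
[[[s2, s3], s4], s1] = [[-6, 4], [8, 6]]


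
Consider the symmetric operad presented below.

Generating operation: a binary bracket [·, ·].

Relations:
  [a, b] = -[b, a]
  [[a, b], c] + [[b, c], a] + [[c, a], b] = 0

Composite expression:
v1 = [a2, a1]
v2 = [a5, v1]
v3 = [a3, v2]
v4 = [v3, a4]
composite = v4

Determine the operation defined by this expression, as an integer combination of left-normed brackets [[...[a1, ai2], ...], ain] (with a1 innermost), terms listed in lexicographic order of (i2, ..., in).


-[[[[a1, a2], a5], a3], a4]

Expand each bracket as ab - ba; the a1-initial words give the coefficients.
Composite bracket: [[a3, [a5, [a2, a1]]], a4]
Expanding via [a, b] = ab - ba: 16 signed words (2^4 = 16).
Only words starting with a1 matter:
  the word a1a2a5a3a4 carries sign -1 and contributes -[[[[a1, a2], a5], a3], a4]


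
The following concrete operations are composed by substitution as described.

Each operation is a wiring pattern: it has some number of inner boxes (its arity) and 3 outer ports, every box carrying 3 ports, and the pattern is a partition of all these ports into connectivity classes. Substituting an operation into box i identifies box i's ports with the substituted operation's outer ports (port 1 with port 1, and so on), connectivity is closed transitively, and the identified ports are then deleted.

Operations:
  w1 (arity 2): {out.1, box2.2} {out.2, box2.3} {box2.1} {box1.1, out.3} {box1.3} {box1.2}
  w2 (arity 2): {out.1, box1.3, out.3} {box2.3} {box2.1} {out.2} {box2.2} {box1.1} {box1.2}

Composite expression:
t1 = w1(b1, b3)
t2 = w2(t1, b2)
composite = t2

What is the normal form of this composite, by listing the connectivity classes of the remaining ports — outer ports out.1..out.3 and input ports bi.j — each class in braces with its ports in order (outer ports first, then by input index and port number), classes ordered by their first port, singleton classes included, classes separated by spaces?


{out.1, out.3, b1.1} {out.2} {b1.2} {b1.3} {b2.1} {b2.2} {b2.3} {b3.1} {b3.2} {b3.3}

Treat the ports identified at w2 as solder joints: merge, then drop.
through w1, on inputs (b1, b3): {out.1, b3.2} {out.2, b3.3} {out.3, b1.1} {b1.2} {b1.3} {b3.1} (out.j = stage outer ports)
through w2, on inputs (b1, b3, b2): {out.1, out.3, b1.1} {out.2} {b1.2} {b1.3} {b2.1} {b2.2} {b2.3} {b3.1} {b3.2} {b3.3} (out.j = stage outer ports)


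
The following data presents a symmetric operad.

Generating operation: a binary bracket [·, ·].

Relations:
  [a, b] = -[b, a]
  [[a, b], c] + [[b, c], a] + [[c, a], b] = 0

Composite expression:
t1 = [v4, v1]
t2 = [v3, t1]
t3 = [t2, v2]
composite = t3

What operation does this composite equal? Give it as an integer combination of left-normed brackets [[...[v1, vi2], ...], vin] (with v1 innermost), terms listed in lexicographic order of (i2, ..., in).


[[[v1, v4], v3], v2]

In the tensor algebra, words opening v1 carry the v1-anchored form.
Composite bracket: [[v3, [v4, v1]], v2]
Under [a, b] = ab - ba we get 8 signed associative words (2^3 = 8).
Only words starting with v1 matter:
  the word v1v4v3v2 carries sign +1 and contributes +[[[v1, v4], v3], v2]


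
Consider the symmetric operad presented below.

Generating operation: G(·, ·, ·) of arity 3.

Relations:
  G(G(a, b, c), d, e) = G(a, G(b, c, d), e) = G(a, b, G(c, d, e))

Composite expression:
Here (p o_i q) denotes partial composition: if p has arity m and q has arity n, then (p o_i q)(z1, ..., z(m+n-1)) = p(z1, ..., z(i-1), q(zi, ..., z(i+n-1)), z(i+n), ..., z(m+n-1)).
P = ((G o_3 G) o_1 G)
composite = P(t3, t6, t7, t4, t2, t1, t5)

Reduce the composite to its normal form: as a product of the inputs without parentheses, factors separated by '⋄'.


t3 ⋄ t6 ⋄ t7 ⋄ t4 ⋄ t2 ⋄ t1 ⋄ t5

The G-tree's shape is irrelevant; the t-reading-order decides.
G(t3, t6, t7) collapses to t3 ⋄ t6 ⋄ t7
G(t2, t1, t5) collapses to t2 ⋄ t1 ⋄ t5
G(G(t3, t6, t7), t4, G(t2, t1, t5)) collapses to t3 ⋄ t6 ⋄ t7 ⋄ t4 ⋄ t2 ⋄ t1 ⋄ t5


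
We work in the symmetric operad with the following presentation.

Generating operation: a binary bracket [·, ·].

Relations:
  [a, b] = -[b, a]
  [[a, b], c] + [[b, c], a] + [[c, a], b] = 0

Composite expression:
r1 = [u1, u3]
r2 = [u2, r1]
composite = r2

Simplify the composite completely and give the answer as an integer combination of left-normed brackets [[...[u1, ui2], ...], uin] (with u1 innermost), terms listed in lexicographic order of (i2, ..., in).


-[[u1, u3], u2]

In the tensor algebra, words opening u1 carry the u1-anchored form.
Composite bracket: [u2, [u1, u3]]
Applying ab - ba throughout gives 4 signed words (2^2 = 4).
Coefficients come from the u1-initial words:
  word u1u3u2 has sign -1, contributing -[[u1, u3], u2]


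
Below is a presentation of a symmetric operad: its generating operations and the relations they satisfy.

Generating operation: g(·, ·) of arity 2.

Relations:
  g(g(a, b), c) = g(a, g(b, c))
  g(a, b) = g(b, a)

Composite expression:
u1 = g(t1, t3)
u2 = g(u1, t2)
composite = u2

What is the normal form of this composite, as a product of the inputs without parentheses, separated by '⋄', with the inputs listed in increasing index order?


Shape and order are irrelevant to g; the t-input set decides.
g(t1, t3) collapses to t1 ⋄ t3
g(g(t1, t3), t2) collapses to t1 ⋄ t3 ⋄ t2
commutativity sorts the factors: t1 ⋄ t2 ⋄ t3

t1 ⋄ t2 ⋄ t3


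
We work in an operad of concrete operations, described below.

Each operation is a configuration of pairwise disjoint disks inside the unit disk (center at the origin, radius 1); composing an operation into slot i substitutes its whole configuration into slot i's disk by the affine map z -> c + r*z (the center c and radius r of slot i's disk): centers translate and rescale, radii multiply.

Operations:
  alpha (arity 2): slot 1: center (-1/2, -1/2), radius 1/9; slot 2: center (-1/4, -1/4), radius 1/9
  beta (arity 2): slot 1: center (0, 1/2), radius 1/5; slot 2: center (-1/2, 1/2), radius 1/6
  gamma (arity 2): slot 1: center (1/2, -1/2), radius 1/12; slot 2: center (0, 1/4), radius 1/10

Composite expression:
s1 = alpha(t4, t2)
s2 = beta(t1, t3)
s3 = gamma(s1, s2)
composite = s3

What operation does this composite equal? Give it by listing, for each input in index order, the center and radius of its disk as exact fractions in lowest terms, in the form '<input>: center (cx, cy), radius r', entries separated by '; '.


t1: center (0, 3/10), radius 1/50; t2: center (23/48, -25/48), radius 1/108; t3: center (-1/20, 3/10), radius 1/60; t4: center (11/24, -13/24), radius 1/108

Nesting under gamma composes maps z -> c + r*z down each t-path.
tracing t4 down its 2-map path: center (11/24, -13/24), radius 1/108
tracing t2 down its 2-map path: center (23/48, -25/48), radius 1/108
tracing t1 down its 2-map path: center (0, 3/10), radius 1/50
tracing t3 down its 2-map path: center (-1/20, 3/10), radius 1/60


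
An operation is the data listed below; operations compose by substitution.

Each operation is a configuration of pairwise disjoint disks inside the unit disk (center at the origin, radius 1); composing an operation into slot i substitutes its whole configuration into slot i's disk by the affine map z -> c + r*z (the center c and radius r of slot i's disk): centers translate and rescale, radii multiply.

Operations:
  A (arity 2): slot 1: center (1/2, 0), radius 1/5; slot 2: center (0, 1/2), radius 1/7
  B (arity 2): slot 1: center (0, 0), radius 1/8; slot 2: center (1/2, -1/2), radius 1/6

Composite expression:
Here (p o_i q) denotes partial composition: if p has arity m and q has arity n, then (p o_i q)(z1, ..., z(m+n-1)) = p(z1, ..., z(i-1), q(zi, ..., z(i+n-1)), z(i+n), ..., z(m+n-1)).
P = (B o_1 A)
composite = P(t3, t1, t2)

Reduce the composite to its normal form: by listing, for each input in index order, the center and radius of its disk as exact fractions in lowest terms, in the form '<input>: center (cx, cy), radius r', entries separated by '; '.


Follow each t-input down from B: c' goes to c + r*c', radius to r*r'.
t3 passes through 2 substitutions, ending at center (1/16, 0), radius 1/40
t1 passes through 2 substitutions, ending at center (0, 1/16), radius 1/56
t2 passes through 1 substitution, ending at center (1/2, -1/2), radius 1/6

t1: center (0, 1/16), radius 1/56; t2: center (1/2, -1/2), radius 1/6; t3: center (1/16, 0), radius 1/40


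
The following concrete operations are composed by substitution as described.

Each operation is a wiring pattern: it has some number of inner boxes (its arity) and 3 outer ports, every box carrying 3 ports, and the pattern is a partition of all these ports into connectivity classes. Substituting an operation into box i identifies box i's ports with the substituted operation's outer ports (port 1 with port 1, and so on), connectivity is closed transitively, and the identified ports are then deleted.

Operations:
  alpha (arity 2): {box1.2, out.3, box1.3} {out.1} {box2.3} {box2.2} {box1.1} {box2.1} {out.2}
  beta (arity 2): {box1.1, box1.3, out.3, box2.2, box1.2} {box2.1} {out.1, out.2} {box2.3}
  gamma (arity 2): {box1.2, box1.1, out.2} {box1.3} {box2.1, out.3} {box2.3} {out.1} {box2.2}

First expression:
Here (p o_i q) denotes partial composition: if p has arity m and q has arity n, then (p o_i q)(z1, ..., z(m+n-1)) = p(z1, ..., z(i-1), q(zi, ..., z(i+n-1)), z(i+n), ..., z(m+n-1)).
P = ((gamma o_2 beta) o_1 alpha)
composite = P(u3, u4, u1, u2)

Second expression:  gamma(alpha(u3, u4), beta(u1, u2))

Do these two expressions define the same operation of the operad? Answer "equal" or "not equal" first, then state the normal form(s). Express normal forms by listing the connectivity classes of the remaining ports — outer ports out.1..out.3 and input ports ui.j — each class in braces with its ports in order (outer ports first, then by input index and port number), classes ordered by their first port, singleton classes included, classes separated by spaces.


equal: each reduces to {out.1} {out.2} {out.3} {u1.1, u1.2, u1.3, u2.2} {u2.1} {u2.3} {u3.1} {u3.2, u3.3} {u4.1} {u4.2} {u4.3}


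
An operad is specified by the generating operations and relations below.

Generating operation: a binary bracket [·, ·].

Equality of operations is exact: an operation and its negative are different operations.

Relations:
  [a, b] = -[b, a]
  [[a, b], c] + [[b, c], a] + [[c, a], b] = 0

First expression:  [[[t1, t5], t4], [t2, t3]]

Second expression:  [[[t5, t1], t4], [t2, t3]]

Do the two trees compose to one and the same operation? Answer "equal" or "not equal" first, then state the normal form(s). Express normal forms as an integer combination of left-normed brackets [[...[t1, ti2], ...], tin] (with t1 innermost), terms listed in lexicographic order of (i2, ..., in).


Normal form of the first expression: [[[[t1, t5], t4], t2], t3] - [[[[t1, t5], t4], t3], t2]
Normal form of the second expression: -[[[[t1, t5], t4], t2], t3] + [[[[t1, t5], t4], t3], t2]
The forms do not match — not equal.

not equal; the first gives [[[[t1, t5], t4], t2], t3] - [[[[t1, t5], t4], t3], t2] and the second -[[[[t1, t5], t4], t2], t3] + [[[[t1, t5], t4], t3], t2]


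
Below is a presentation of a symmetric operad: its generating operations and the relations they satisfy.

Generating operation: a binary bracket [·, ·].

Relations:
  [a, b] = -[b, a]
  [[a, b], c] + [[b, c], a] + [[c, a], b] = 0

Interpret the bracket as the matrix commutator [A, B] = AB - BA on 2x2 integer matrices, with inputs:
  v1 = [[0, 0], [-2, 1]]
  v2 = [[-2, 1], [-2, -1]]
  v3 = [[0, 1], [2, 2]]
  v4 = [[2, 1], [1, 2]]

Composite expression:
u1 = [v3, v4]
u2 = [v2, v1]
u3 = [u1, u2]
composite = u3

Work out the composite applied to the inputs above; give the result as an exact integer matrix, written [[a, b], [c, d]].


[[-2, -10], [-8, 2]]

[v3, v4] = [[-1, -2], [2, 1]]
[v2, v1] = [[-2, 1], [0, 2]]
[[v3, v4], [v2, v1]] = [[-2, -10], [-8, 2]]


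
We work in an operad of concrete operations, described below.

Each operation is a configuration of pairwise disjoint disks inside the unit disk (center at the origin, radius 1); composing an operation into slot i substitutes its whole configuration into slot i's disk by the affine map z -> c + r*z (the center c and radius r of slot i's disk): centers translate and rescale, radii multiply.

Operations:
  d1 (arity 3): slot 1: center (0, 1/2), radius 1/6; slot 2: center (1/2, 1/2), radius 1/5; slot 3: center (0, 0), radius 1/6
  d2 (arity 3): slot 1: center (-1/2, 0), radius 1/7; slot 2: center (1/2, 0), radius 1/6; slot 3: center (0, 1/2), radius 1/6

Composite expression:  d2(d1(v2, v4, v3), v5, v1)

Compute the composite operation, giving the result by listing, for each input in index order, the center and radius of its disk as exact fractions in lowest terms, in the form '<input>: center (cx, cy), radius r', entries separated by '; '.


v1: center (0, 1/2), radius 1/6; v2: center (-1/2, 1/14), radius 1/42; v3: center (-1/2, 0), radius 1/42; v4: center (-3/7, 1/14), radius 1/35; v5: center (1/2, 0), radius 1/6


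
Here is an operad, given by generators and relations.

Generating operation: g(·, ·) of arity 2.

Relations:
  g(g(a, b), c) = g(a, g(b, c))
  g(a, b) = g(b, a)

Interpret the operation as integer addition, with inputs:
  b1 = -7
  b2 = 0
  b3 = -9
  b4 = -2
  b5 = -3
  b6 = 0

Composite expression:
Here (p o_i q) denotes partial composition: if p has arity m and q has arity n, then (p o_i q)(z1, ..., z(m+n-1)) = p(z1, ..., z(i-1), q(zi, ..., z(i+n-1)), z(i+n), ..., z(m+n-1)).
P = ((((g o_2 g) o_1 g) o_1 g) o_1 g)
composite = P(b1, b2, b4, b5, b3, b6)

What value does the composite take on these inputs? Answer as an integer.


-21

g(b1, b2) = -7
g(g(b1, b2), b4) = -9
g(g(g(b1, b2), b4), b5) = -12
g(b3, b6) = -9
g(g(g(g(b1, b2), b4), b5), g(b3, b6)) = -21


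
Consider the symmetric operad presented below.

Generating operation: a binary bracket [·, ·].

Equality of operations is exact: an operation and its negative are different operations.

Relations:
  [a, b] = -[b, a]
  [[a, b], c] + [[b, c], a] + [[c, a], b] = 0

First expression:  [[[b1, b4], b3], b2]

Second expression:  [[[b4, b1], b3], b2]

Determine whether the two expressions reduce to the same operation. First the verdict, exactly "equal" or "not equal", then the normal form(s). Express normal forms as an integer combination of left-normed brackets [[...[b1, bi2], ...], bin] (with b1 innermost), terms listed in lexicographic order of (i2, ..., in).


not equal — first [[[b1, b4], b3], b2], second -[[[b1, b4], b3], b2]

In normal form, the first expression is [[[b1, b4], b3], b2]
In normal form, the second expression is -[[[b1, b4], b3], b2]
Different reductions; not equal.


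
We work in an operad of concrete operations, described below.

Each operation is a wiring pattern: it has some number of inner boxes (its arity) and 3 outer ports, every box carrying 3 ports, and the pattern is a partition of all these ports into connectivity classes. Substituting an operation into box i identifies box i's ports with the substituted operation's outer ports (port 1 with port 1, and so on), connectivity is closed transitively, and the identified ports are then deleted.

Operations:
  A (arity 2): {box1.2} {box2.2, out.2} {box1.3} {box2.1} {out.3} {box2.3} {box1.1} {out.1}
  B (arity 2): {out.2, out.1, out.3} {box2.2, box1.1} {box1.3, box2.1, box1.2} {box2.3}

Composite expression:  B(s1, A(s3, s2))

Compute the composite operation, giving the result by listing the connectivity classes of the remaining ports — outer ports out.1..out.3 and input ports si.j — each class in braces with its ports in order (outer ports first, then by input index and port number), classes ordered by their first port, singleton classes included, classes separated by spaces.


{out.1, out.2, out.3} {s1.1, s2.2} {s1.2, s1.3} {s2.1} {s2.3} {s3.1} {s3.2} {s3.3}

Treat the ports identified at B as solder joints: merge, then drop.
A over (s3, s2) gives {out.1} {out.2, s2.2} {out.3} {s2.1} {s2.3} {s3.1} {s3.2} {s3.3}, out.j being that stage's outer ports
B over (s1, s3, s2) gives {out.1, out.2, out.3} {s1.1, s2.2} {s1.2, s1.3} {s2.1} {s2.3} {s3.1} {s3.2} {s3.3}, out.j being that stage's outer ports


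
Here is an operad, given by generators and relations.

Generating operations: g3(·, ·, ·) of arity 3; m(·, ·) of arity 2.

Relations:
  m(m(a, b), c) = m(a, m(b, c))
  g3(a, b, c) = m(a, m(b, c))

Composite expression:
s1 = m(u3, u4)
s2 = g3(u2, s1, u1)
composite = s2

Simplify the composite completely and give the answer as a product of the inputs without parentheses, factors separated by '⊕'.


u2 ⊕ u3 ⊕ u4 ⊕ u1


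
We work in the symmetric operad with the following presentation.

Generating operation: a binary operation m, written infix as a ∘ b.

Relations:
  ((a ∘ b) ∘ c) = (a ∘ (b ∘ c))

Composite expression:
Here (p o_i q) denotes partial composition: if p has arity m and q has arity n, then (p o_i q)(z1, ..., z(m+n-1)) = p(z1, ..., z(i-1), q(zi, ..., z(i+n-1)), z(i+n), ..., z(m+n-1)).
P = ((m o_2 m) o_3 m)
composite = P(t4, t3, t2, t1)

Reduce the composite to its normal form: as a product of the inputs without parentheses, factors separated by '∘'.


Every regrouping of m is equal, so read the t-inputs in written order.
(t2 ∘ t1) spells out as t2 ∘ t1
(t3 ∘ (t2 ∘ t1)) spells out as t3 ∘ t2 ∘ t1
(t4 ∘ (t3 ∘ (t2 ∘ t1))) spells out as t4 ∘ t3 ∘ t2 ∘ t1

t4 ∘ t3 ∘ t2 ∘ t1


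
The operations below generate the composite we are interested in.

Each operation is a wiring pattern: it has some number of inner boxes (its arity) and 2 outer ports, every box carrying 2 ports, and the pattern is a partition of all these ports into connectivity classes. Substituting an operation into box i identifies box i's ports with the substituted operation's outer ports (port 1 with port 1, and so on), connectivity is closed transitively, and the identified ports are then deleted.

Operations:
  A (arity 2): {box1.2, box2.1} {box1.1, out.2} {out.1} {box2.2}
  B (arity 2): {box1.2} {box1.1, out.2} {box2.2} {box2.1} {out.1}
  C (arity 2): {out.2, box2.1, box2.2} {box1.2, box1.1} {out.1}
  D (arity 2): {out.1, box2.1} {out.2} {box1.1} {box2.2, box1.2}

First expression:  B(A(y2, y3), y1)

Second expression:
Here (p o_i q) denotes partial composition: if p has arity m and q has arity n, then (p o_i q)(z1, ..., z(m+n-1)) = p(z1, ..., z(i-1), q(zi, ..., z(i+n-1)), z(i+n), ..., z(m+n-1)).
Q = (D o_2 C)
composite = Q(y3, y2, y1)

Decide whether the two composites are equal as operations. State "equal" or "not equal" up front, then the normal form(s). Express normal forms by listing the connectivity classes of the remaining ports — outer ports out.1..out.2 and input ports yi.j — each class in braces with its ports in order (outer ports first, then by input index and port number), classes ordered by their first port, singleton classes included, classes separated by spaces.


Normal form of the first expression: {out.1} {out.2} {y1.1} {y1.2} {y2.1} {y2.2, y3.1} {y3.2}
Normal form of the second expression: {out.1} {out.2} {y1.1, y1.2, y3.2} {y2.1, y2.2} {y3.1}
Different reductions; not equal.

not equal — first {out.1} {out.2} {y1.1} {y1.2} {y2.1} {y2.2, y3.1} {y3.2}, second {out.1} {out.2} {y1.1, y1.2, y3.2} {y2.1, y2.2} {y3.1}


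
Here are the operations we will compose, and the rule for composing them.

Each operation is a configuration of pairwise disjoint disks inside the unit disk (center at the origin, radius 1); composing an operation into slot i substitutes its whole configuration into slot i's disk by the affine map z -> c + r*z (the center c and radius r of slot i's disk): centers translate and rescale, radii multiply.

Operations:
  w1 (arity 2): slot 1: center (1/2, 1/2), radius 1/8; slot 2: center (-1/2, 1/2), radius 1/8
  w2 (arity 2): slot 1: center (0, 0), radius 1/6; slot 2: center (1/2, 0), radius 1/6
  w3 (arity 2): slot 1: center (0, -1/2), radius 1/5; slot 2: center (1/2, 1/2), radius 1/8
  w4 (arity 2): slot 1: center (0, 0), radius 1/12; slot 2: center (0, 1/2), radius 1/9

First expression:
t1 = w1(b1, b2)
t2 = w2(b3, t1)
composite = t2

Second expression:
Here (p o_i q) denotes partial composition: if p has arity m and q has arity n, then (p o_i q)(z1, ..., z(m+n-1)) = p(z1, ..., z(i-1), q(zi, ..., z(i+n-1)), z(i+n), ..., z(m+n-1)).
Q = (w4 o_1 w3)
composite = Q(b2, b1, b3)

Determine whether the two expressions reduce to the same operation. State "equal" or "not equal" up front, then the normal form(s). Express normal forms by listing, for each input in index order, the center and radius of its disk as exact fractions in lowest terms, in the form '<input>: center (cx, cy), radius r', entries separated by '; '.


not equal: they reduce to b1: center (7/12, 1/12), radius 1/48; b2: center (5/12, 1/12), radius 1/48; b3: center (0, 0), radius 1/6 and b1: center (1/24, 1/24), radius 1/96; b2: center (0, -1/24), radius 1/60; b3: center (0, 1/2), radius 1/9

Normal form of the first expression: b1: center (7/12, 1/12), radius 1/48; b2: center (5/12, 1/12), radius 1/48; b3: center (0, 0), radius 1/6
Normal form of the second expression: b1: center (1/24, 1/24), radius 1/96; b2: center (0, -1/24), radius 1/60; b3: center (0, 1/2), radius 1/9
No match — not equal.


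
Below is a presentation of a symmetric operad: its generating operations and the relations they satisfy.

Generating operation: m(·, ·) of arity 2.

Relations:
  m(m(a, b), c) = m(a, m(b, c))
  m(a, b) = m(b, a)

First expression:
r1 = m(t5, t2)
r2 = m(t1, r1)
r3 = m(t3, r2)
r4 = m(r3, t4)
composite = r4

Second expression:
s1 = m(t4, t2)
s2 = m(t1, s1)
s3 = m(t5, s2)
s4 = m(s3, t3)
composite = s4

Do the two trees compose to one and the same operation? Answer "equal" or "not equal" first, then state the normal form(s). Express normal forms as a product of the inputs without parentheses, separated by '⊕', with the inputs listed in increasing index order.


equal; the common form is t1 ⊕ t2 ⊕ t3 ⊕ t4 ⊕ t5

The first expression reduces to t1 ⊕ t2 ⊕ t3 ⊕ t4 ⊕ t5
The second expression reduces to t1 ⊕ t2 ⊕ t3 ⊕ t4 ⊕ t5
Identical normal forms: equal.


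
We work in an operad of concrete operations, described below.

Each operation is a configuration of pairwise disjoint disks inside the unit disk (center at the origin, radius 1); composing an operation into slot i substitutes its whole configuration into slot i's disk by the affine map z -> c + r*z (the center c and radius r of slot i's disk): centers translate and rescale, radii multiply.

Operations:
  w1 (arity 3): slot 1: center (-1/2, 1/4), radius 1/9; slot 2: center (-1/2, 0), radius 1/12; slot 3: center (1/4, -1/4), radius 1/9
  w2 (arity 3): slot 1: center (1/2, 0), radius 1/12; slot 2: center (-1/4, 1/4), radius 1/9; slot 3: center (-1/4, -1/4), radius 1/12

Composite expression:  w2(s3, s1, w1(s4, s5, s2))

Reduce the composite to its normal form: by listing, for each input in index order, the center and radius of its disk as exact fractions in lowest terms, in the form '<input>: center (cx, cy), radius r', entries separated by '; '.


s1: center (-1/4, 1/4), radius 1/9; s2: center (-11/48, -13/48), radius 1/108; s3: center (1/2, 0), radius 1/12; s4: center (-7/24, -11/48), radius 1/108; s5: center (-7/24, -1/4), radius 1/144

Affine substitution under w2: radii multiply and s-centers shift.
input s3: applying the 1 nested substitution gives center (1/2, 0), radius 1/12
input s1: applying the 1 nested substitution gives center (-1/4, 1/4), radius 1/9
input s4: applying the 2 nested substitutions gives center (-7/24, -11/48), radius 1/108
input s5: applying the 2 nested substitutions gives center (-7/24, -1/4), radius 1/144
input s2: applying the 2 nested substitutions gives center (-11/48, -13/48), radius 1/108


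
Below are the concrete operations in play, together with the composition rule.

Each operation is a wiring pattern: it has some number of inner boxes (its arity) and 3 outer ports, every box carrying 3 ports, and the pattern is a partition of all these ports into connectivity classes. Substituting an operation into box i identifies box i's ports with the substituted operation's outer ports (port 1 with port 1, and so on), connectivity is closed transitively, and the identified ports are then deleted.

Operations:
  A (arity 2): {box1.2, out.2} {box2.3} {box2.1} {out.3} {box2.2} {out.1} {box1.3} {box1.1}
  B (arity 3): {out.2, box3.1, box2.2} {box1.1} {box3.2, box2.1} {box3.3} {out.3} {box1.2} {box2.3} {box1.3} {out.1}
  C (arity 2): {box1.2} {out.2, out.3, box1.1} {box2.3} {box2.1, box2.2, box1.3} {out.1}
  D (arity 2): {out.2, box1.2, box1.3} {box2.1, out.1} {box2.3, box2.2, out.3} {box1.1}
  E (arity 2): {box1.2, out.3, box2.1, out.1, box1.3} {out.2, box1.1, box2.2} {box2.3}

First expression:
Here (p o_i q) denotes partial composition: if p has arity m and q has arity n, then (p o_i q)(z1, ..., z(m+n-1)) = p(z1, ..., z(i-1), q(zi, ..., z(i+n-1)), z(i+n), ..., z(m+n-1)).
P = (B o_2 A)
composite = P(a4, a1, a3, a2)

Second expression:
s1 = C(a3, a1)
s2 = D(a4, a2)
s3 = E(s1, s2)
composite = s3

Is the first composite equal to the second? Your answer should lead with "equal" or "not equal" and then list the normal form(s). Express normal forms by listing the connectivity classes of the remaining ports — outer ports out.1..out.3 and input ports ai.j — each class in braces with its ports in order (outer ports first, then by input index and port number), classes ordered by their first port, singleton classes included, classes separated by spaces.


not equal — first {out.1} {out.2, a1.2, a2.1} {out.3} {a1.1} {a1.3} {a2.2} {a2.3} {a3.1} {a3.2} {a3.3} {a4.1} {a4.2} {a4.3}, second {out.1, out.3, a2.1, a3.1} {out.2, a4.2, a4.3} {a1.1, a1.2, a3.3} {a1.3} {a2.2, a2.3} {a3.2} {a4.1}

The first expression reduces to {out.1} {out.2, a1.2, a2.1} {out.3} {a1.1} {a1.3} {a2.2} {a2.3} {a3.1} {a3.2} {a3.3} {a4.1} {a4.2} {a4.3}
The second expression reduces to {out.1, out.3, a2.1, a3.1} {out.2, a4.2, a4.3} {a1.1, a1.2, a3.3} {a1.3} {a2.2, a2.3} {a3.2} {a4.1}
The normal forms differ: not equal.


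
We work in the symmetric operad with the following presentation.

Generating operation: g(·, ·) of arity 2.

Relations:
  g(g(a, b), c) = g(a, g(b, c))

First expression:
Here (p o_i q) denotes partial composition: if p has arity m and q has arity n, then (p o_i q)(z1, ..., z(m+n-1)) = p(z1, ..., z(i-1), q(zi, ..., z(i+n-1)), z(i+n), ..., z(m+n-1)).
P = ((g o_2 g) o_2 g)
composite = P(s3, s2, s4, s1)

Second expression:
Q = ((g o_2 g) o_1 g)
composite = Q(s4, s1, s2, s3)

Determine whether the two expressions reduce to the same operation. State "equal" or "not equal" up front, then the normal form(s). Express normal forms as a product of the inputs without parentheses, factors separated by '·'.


In normal form, the first expression is s3 · s2 · s4 · s1
In normal form, the second expression is s4 · s1 · s2 · s3
Different reductions; not equal.

not equal: they reduce to s3 · s2 · s4 · s1 and s4 · s1 · s2 · s3


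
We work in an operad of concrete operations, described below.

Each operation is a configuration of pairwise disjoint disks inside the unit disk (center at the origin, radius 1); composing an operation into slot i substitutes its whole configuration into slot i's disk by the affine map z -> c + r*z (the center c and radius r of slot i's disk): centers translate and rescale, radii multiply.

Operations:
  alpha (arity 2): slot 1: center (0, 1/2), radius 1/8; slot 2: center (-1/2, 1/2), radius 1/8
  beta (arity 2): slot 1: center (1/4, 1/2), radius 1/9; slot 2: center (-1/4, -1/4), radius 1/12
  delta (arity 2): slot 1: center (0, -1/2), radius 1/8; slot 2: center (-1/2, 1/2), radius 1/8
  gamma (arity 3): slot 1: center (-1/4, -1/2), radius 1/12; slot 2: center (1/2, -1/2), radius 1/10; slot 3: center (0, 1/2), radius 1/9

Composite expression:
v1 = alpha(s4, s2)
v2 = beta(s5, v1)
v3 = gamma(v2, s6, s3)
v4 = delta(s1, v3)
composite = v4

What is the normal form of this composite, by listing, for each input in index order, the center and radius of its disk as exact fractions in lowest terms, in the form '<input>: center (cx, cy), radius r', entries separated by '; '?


Only the slot chain above each s matters under delta; compose those maps.
input s1: applying the 1 nested substitution gives center (0, -1/2), radius 1/8
input s5: applying the 3 nested substitutions gives center (-203/384, 85/192), radius 1/864
input s4: applying the 4 nested substitutions gives center (-205/384, 1003/2304), radius 1/9216
input s2: applying the 4 nested substitutions gives center (-1231/2304, 1003/2304), radius 1/9216
input s6: applying the 2 nested substitutions gives center (-7/16, 7/16), radius 1/80
input s3: applying the 2 nested substitutions gives center (-1/2, 9/16), radius 1/72

s1: center (0, -1/2), radius 1/8; s2: center (-1231/2304, 1003/2304), radius 1/9216; s3: center (-1/2, 9/16), radius 1/72; s4: center (-205/384, 1003/2304), radius 1/9216; s5: center (-203/384, 85/192), radius 1/864; s6: center (-7/16, 7/16), radius 1/80


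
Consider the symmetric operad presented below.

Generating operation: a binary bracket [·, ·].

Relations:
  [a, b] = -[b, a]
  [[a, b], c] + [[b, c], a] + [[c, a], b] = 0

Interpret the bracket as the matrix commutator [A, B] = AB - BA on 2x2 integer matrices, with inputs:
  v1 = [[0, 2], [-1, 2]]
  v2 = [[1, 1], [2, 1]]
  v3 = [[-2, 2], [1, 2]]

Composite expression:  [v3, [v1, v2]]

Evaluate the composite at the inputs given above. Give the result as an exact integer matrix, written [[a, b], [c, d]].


[[10, -12], [26, -10]]

[v1, v2] = [[5, -2], [4, -5]]
[v3, [v1, v2]] = [[10, -12], [26, -10]]


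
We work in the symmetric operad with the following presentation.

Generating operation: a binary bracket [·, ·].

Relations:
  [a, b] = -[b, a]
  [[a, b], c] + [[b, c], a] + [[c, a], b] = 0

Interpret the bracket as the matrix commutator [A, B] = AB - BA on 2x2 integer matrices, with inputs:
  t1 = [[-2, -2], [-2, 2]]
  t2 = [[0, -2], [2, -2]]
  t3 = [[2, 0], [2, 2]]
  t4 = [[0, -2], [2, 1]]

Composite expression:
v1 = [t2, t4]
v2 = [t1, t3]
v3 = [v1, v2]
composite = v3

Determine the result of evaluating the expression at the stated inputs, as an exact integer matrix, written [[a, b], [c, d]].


[[-48, -48], [48, 48]]

[t2, t4] = [[0, -6], [-6, 0]]
[t1, t3] = [[-4, 0], [8, 4]]
[[t2, t4], [t1, t3]] = [[-48, -48], [48, 48]]


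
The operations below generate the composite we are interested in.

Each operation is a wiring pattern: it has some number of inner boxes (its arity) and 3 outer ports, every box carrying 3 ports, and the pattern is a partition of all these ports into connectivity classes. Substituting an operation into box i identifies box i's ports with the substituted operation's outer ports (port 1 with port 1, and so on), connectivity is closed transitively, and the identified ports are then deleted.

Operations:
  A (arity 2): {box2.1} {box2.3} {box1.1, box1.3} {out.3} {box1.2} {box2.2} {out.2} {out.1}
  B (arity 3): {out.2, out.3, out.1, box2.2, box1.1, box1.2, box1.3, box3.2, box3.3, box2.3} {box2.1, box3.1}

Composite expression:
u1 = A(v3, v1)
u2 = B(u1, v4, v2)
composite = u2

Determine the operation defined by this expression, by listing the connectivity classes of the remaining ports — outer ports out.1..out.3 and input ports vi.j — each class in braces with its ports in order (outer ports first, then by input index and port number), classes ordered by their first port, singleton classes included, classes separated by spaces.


{out.1, out.2, out.3, v2.2, v2.3, v4.2, v4.3} {v1.1} {v1.2} {v1.3} {v2.1, v4.1} {v3.1, v3.3} {v3.2}

Connectivity passes through glued B-boundaries; trace each wire chain.
A over (v3, v1) gives {out.1} {out.2} {out.3} {v1.1} {v1.2} {v1.3} {v3.1, v3.3} {v3.2}, out.j being that stage's outer ports
B over (v3, v1, v4, v2) gives {out.1, out.2, out.3, v2.2, v2.3, v4.2, v4.3} {v1.1} {v1.2} {v1.3} {v2.1, v4.1} {v3.1, v3.3} {v3.2}, out.j being that stage's outer ports


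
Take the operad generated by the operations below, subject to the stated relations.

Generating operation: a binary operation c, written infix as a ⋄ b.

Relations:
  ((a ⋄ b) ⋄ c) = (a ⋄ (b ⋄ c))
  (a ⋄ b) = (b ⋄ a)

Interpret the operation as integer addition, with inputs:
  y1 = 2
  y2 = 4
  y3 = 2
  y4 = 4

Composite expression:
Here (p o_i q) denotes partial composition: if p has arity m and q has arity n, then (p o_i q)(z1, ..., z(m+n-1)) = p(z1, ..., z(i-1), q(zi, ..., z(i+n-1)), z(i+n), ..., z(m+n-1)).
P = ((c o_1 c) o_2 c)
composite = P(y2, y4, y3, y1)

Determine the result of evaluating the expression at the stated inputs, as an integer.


12

(y4 ⋄ y3) = 6
(y2 ⋄ (y4 ⋄ y3)) = 10
((y2 ⋄ (y4 ⋄ y3)) ⋄ y1) = 12
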